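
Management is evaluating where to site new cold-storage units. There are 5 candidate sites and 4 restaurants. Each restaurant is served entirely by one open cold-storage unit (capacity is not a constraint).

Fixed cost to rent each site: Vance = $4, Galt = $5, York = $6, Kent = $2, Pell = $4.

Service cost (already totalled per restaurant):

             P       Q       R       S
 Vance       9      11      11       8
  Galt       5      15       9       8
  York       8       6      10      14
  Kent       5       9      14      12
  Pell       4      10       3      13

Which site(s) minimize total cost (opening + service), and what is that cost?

Open Vance and Pell; minimum total cost 33.

For any fixed open set, each restaurant goes to its cheapest open site; total = fixed + service.
{Vance, Pell}: P→Pell 4, Q→Pell 10, R→Pell 3, S→Vance 8. Service 25; fixed 8; total 33.
{Vance, Kent, Pell}: service 24 + fixed 10 = 34
{Galt, Pell}: service 25 + fixed 9 = 34
{Vance, Galt, York, Kent, Pell}: service 21 + fixed 21 = 42
No other subset beats 33.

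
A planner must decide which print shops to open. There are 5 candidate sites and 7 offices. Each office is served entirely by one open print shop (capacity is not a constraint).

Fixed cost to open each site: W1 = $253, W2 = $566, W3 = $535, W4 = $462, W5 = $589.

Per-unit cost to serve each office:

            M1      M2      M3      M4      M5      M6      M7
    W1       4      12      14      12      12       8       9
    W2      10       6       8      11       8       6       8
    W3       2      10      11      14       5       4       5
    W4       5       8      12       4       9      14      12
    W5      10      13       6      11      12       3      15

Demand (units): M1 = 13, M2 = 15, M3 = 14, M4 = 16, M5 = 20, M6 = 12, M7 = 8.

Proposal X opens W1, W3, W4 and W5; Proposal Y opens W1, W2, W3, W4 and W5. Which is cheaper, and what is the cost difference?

Proposal X: {W1, W3, W4, W5}: M1→W3 2·13=26, M2→W4 8·15=120, M3→W5 6·14=84, M4→W4 4·16=64, M5→W3 5·20=100, M6→W5 3·12=36, M7→W3 5·8=40. Service 470; fixed 1839; total 2309.
Proposal Y: {W1, W2, W3, W4, W5}: M1→W3 2·13=26, M2→W2 6·15=90, M3→W5 6·14=84, M4→W4 4·16=64, M5→W3 5·20=100, M6→W5 3·12=36, M7→W3 5·8=40. Service 440; fixed 2405; total 2845.
Difference: |2309 − 2845| = 536.

Proposal X is cheaper by 536.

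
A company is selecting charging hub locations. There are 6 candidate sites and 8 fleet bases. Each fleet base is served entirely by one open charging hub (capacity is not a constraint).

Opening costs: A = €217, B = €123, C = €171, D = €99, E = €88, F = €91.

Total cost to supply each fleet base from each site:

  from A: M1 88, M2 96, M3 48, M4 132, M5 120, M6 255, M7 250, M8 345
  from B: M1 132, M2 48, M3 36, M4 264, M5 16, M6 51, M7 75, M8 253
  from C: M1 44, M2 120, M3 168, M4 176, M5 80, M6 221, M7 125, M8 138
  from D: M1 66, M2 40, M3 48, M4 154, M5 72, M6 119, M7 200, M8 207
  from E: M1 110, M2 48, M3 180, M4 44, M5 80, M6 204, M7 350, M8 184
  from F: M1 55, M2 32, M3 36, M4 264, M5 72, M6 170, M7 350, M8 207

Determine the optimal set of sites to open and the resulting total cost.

Open B and E; minimum total cost 775.

For any fixed open set, each fleet base goes to its cheapest open site; total = fixed + service.
{B, E}: M1→E 110, M2→B 48, M3→B 36, M4→E 44, M5→B 16, M6→B 51, M7→B 75, M8→E 184. Service 564; fixed 211; total 775.
{B, E, F}: service 493 + fixed 302 = 795
{B, D, E}: service 512 + fixed 310 = 822
{A, B, C, D, E, F}: service 436 + fixed 789 = 1225
No other subset beats 775.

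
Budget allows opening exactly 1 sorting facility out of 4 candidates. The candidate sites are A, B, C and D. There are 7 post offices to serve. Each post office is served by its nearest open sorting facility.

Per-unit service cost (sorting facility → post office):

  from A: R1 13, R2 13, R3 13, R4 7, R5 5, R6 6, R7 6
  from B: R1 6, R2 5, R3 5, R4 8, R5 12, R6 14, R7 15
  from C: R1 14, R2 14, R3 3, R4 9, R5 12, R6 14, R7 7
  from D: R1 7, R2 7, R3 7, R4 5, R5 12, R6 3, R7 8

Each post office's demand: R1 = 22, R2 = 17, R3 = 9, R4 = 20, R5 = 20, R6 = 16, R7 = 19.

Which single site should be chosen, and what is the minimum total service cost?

With exactly 1 open, each post office uses its cheapest among the chosen.
{D}: R1→D 7·22=154, R2→D 7·17=119, R3→D 7·9=63, R4→D 5·20=100, R5→D 12·20=240, R6→D 3·16=48, R7→D 8·19=152. Service cost 876.
{A}: service cost 1074
{B}: service cost 1171
Among all 4 size-1 choices, {D} is lowest.

Choose D only; total service cost 876.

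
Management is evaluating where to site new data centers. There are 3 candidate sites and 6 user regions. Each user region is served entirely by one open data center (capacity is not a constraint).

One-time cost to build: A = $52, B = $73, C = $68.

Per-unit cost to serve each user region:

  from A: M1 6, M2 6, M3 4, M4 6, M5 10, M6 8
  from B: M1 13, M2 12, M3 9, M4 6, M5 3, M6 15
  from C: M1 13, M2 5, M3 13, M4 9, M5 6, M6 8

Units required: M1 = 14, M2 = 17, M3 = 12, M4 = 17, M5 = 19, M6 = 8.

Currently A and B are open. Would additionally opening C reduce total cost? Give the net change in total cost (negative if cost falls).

No — net change +51 (cost rises by 51).

Current service cost with {A, B}: 457.
Adding C: each user region re-picks its cheapest; new service cost 440, saving 17.
Extra fixed cost: 68. Net change = 68 − 17 = 51.
(Totals: 582 → 633.)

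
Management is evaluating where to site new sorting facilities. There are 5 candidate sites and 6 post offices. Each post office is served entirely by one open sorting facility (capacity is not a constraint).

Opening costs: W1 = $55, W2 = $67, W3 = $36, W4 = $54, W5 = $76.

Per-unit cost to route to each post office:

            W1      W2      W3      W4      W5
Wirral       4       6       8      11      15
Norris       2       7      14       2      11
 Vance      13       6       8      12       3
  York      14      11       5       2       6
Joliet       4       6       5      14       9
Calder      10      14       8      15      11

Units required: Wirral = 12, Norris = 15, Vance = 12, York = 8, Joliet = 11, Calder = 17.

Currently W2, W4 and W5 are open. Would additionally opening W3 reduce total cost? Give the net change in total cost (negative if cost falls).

Yes — net change −26 (cost falls by 26).

Current service cost with {W2, W4, W5}: 407.
Adding W3: each post office re-picks its cheapest; new service cost 345, saving 62.
Extra fixed cost: 36. Net change = 36 − 62 = -26.
(Totals: 604 → 578.)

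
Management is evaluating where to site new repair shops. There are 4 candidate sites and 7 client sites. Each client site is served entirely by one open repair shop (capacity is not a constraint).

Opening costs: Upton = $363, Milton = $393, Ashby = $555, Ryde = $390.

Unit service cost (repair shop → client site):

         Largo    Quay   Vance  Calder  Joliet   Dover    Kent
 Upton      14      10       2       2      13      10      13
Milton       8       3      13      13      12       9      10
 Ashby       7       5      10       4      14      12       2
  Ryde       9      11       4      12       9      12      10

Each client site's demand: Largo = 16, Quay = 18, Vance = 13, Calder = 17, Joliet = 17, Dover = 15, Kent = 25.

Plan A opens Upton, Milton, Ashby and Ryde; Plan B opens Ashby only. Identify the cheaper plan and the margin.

Plan A: {Upton, Milton, Ashby, Ryde}: Largo→Ashby 7·16=112, Quay→Milton 3·18=54, Vance→Upton 2·13=26, Calder→Upton 2·17=34, Joliet→Ryde 9·17=153, Dover→Milton 9·15=135, Kent→Ashby 2·25=50. Service 564; fixed 1701; total 2265.
Plan B: {Ashby}: Largo→Ashby 7·16=112, Quay→Ashby 5·18=90, Vance→Ashby 10·13=130, Calder→Ashby 4·17=68, Joliet→Ashby 14·17=238, Dover→Ashby 12·15=180, Kent→Ashby 2·25=50. Service 868; fixed 555; total 1423.
Difference: |2265 − 1423| = 842.

Plan B is cheaper by 842.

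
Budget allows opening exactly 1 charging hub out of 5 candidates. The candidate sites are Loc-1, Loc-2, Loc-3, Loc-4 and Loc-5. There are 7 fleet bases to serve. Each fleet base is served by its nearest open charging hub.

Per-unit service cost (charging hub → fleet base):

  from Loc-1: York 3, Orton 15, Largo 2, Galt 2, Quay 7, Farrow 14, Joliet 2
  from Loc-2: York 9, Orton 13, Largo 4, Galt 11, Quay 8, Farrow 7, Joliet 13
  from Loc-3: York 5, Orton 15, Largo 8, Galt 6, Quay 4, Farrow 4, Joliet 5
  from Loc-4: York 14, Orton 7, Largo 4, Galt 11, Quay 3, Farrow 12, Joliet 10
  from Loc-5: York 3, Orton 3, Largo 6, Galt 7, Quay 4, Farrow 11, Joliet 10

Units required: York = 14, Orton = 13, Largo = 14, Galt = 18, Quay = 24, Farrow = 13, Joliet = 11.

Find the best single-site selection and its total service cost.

Choose Loc-5 only; total service cost 640.

With exactly 1 open, each fleet base uses its cheapest among the chosen.
{Loc-5}: York→Loc-5 3·14=42, Orton→Loc-5 3·13=39, Largo→Loc-5 6·14=84, Galt→Loc-5 7·18=126, Quay→Loc-5 4·24=96, Farrow→Loc-5 11·13=143, Joliet→Loc-5 10·11=110. Service cost 640.
{Loc-1}: service cost 673
{Loc-3}: service cost 688
Among all 5 size-1 choices, {Loc-5} is lowest.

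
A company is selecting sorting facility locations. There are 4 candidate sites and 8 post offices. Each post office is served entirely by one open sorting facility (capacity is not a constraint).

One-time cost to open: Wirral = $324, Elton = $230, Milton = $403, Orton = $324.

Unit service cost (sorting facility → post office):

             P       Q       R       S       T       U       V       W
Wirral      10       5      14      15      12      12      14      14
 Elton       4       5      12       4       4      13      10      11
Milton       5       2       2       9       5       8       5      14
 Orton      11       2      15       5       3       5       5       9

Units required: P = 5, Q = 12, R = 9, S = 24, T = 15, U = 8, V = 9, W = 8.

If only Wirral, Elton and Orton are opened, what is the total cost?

Total cost: 1328

Each post office is assigned to its cheapest site among the open ones.
{Wirral, Elton, Orton}: P→Elton 4·5=20, Q→Orton 2·12=24, R→Elton 12·9=108, S→Elton 4·24=96, T→Orton 3·15=45, U→Orton 5·8=40, V→Orton 5·9=45, W→Orton 9·8=72. Service 450; fixed 878; total 1328.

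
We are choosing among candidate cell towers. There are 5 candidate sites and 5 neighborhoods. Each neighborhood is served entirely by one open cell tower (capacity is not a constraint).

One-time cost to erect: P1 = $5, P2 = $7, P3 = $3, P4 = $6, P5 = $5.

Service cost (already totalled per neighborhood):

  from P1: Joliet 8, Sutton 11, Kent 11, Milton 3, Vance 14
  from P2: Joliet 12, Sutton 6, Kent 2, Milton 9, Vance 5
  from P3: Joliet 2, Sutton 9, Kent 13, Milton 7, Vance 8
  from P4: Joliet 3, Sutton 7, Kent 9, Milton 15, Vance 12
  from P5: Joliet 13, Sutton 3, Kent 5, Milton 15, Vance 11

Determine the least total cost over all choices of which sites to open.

Minimum total cost: 32

For any fixed open set, each neighborhood goes to its cheapest open site; total = fixed + service.
{P2, P3}: Joliet→P3 2, Sutton→P2 6, Kent→P2 2, Milton→P3 7, Vance→P2 5. Service 22; fixed 10; total 32.
{P1, P2, P3}: Joliet→P3 2, Sutton→P2 6, Kent→P2 2, Milton→P1 3, Vance→P2 5. Service 18; fixed 15; total 33.
{P3, P5}: service 25 + fixed 8 = 33
{P1, P2, P3, P4, P5}: service 15 + fixed 26 = 41
No other subset beats 32.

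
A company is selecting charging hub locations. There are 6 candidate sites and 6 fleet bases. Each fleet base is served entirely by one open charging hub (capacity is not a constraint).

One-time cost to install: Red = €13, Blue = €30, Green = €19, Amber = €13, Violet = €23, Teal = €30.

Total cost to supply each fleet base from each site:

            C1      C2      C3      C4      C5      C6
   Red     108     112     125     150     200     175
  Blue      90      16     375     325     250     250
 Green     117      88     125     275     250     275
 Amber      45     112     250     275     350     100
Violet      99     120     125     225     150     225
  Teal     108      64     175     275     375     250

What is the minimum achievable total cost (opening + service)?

Minimum total cost: 665

For any fixed open set, each fleet base goes to its cheapest open site; total = fixed + service.
{Red, Blue, Amber, Violet}: C1→Amber 45, C2→Blue 16, C3→Red 125, C4→Red 150, C5→Violet 150, C6→Amber 100. Service 586; fixed 79; total 665.
{Red, Blue, Green, Amber, Violet}: C1→Amber 45, C2→Blue 16, C3→Red 125, C4→Red 150, C5→Violet 150, C6→Amber 100. Service 586; fixed 98; total 684.
{Red, Blue, Amber}: C1→Amber 45, C2→Blue 16, C3→Red 125, C4→Red 150, C5→Red 200, C6→Amber 100. Service 636; fixed 56; total 692.
{Red, Blue, Green, Amber, Violet, Teal}: C1→Amber 45, C2→Blue 16, C3→Red 125, C4→Red 150, C5→Violet 150, C6→Amber 100. Service 586; fixed 128; total 714.
No other subset beats 665.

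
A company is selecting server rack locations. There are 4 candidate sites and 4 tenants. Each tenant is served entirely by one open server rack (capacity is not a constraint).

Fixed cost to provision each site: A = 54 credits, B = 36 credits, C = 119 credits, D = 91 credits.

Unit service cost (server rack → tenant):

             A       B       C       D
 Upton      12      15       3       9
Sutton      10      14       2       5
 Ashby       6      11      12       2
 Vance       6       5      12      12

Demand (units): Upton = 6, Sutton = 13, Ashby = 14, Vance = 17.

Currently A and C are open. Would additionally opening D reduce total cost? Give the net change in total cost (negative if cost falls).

No — net change +35 (cost rises by 35).

Current service cost with {A, C}: 230.
Adding D: each tenant re-picks its cheapest; new service cost 174, saving 56.
Extra fixed cost: 91. Net change = 91 − 56 = 35.
(Totals: 403 → 438.)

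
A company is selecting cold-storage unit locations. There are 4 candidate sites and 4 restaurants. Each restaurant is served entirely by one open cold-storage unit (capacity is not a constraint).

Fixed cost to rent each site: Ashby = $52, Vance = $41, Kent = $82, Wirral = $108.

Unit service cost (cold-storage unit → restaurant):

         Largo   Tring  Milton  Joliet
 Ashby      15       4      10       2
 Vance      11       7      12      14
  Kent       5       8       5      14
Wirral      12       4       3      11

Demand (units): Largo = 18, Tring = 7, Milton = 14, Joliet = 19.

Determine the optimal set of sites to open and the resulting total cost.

Open Ashby and Kent; minimum total cost 360.

For any fixed open set, each restaurant goes to its cheapest open site; total = fixed + service.
{Ashby, Kent}: Largo→Kent 5·18=90, Tring→Ashby 4·7=28, Milton→Kent 5·14=70, Joliet→Ashby 2·19=38. Service 226; fixed 134; total 360.
{Ashby, Vance, Kent}: Largo→Kent 5·18=90, Tring→Ashby 4·7=28, Milton→Kent 5·14=70, Joliet→Ashby 2·19=38. Service 226; fixed 175; total 401.
{Ashby, Kent, Wirral}: service 198 + fixed 242 = 440
{Ashby, Vance, Kent, Wirral}: Largo→Kent 5·18=90, Tring→Ashby 4·7=28, Milton→Wirral 3·14=42, Joliet→Ashby 2·19=38. Service 198; fixed 283; total 481.
No other subset beats 360.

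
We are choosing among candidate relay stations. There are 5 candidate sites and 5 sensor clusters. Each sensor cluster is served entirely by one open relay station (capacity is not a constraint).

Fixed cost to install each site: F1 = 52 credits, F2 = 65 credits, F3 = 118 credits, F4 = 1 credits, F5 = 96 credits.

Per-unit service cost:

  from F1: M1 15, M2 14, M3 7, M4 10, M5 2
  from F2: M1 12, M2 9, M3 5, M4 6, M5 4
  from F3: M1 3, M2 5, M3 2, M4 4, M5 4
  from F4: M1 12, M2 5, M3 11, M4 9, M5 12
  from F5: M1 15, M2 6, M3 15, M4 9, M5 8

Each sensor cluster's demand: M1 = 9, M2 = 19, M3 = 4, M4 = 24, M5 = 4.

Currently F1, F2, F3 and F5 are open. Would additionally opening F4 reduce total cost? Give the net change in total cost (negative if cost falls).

No — net change +1 (cost rises by 1).

Current service cost with {F1, F2, F3, F5}: 234.
Adding F4: each sensor cluster re-picks its cheapest; new service cost 234, saving 0.
Extra fixed cost: 1. Net change = 1 − 0 = 1.
(Totals: 565 → 566.)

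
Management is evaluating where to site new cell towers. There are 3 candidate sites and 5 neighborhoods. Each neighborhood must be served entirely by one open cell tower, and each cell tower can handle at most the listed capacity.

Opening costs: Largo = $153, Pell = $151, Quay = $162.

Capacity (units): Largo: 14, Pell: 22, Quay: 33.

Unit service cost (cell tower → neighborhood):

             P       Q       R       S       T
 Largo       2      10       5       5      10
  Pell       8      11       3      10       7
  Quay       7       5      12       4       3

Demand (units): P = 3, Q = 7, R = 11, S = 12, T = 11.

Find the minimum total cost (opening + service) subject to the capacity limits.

Minimum total cost: 483

Open {Pell, Quay}: P→Quay 7·3=21, Q→Quay 5·7=35, R→Pell 3·11=33, S→Quay 4·12=48, T→Quay 3·11=33.
Loads: Pell carries 11/22, Quay carries 33/33. Service 170; fixed 313; total 483.
Next best feasible plan costs 486.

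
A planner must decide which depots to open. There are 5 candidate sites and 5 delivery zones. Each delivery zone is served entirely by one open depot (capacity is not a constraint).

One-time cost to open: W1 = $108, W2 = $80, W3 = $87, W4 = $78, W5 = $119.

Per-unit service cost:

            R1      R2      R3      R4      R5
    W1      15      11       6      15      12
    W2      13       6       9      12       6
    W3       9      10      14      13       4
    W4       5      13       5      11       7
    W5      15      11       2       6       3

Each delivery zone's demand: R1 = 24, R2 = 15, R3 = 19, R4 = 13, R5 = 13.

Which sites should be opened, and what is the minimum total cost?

Open W4 and W5; minimum total cost 637.

For any fixed open set, each delivery zone goes to its cheapest open site; total = fixed + service.
{W4, W5}: R1→W4 5·24=120, R2→W5 11·15=165, R3→W5 2·19=38, R4→W5 6·13=78, R5→W5 3·13=39. Service 440; fixed 197; total 637.
{W2, W4, W5}: service 365 + fixed 277 = 642
{W2, W4}: R1→W4 5·24=120, R2→W2 6·15=90, R3→W4 5·19=95, R4→W4 11·13=143, R5→W2 6·13=78. Service 526; fixed 158; total 684.
{W1, W2, W3, W4, W5}: service 365 + fixed 472 = 837
No other subset beats 637.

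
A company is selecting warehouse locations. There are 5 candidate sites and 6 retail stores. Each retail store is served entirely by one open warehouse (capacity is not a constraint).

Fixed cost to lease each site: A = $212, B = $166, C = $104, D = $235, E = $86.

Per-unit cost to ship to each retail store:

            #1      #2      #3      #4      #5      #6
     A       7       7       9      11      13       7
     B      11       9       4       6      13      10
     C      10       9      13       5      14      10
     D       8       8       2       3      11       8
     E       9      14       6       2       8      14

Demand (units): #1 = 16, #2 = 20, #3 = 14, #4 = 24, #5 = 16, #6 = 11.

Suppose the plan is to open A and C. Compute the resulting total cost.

Total cost: 1099

Each retail store is assigned to its cheapest site among the open ones.
{A, C}: #1→A 7·16=112, #2→A 7·20=140, #3→A 9·14=126, #4→C 5·24=120, #5→A 13·16=208, #6→A 7·11=77. Service 783; fixed 316; total 1099.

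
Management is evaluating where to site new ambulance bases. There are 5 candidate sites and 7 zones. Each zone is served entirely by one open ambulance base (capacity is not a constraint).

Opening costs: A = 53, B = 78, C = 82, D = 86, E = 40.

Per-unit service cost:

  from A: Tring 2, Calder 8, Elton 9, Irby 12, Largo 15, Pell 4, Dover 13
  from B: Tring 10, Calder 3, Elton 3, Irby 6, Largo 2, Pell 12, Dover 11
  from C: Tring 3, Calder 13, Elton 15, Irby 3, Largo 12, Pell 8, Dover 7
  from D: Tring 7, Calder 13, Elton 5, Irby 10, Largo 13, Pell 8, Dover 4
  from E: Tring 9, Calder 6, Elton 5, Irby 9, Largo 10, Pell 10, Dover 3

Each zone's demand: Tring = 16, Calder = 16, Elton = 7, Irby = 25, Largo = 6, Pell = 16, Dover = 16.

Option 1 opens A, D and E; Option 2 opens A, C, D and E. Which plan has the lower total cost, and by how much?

Option 1: {A, D, E}: Tring→A 2·16=32, Calder→E 6·16=96, Elton→D 5·7=35, Irby→E 9·25=225, Largo→E 10·6=60, Pell→A 4·16=64, Dover→E 3·16=48. Service 560; fixed 179; total 739.
Option 2: {A, C, D, E}: Tring→A 2·16=32, Calder→E 6·16=96, Elton→D 5·7=35, Irby→C 3·25=75, Largo→E 10·6=60, Pell→A 4·16=64, Dover→E 3·16=48. Service 410; fixed 261; total 671.
Difference: |739 − 671| = 68.

Option 2 is cheaper by 68.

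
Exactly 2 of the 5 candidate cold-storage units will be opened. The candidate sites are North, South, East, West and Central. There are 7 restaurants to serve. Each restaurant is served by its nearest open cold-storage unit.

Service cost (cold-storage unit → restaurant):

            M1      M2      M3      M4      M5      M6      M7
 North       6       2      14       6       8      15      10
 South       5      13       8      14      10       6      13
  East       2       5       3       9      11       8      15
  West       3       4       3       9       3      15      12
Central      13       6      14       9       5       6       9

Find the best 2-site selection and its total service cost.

With exactly 2 open, each restaurant uses its cheapest among the chosen.
{West, Central}: M1→West 3, M2→West 4, M3→West 3, M4→West 9, M5→West 3, M6→Central 6, M7→Central 9. Service cost 37.
{North, East}: service cost 39
{East, Central}: service cost 39
Among all 10 size-2 choices, {West, Central} is lowest.

Choose West and Central; total service cost 37.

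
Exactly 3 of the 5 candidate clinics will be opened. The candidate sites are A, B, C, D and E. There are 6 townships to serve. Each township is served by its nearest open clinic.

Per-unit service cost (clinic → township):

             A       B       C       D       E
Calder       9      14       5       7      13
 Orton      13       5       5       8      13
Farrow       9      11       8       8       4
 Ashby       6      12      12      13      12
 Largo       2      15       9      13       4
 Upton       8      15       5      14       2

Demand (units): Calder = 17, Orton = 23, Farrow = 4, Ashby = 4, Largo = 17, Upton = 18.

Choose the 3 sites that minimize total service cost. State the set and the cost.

With exactly 3 open, each township uses its cheapest among the chosen.
{A, C, E}: Calder→C 5·17=85, Orton→C 5·23=115, Farrow→E 4·4=16, Ashby→A 6·4=24, Largo→A 2·17=34, Upton→E 2·18=36. Service cost 310.
{B, C, E}: service cost 368
{C, D, E}: service cost 368
Among all 10 size-3 choices, {A, C, E} is lowest.

Choose A, C and E; total service cost 310.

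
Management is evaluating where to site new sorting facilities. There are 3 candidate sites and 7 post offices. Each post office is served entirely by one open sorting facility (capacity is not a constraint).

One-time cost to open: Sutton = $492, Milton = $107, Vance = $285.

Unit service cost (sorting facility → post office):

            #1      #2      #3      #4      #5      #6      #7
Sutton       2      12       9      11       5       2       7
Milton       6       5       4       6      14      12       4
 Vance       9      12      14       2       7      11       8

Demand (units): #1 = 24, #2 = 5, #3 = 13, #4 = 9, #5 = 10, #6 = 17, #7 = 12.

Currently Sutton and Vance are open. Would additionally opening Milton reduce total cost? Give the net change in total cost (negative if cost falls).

Yes — net change −29 (cost falls by 29).

Current service cost with {Sutton, Vance}: 411.
Adding Milton: each post office re-picks its cheapest; new service cost 275, saving 136.
Extra fixed cost: 107. Net change = 107 − 136 = -29.
(Totals: 1188 → 1159.)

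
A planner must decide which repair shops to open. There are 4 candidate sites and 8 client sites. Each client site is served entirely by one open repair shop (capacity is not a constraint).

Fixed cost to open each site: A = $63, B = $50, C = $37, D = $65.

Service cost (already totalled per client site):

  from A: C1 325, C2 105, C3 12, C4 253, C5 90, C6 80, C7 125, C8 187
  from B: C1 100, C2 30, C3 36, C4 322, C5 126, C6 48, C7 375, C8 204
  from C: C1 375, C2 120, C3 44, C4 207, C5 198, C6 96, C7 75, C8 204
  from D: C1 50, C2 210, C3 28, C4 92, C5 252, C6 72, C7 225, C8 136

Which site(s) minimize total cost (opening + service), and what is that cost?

For any fixed open set, each client site goes to its cheapest open site; total = fixed + service.
{B, C, D}: C1→D 50, C2→B 30, C3→D 28, C4→D 92, C5→B 126, C6→B 48, C7→C 75, C8→D 136. Service 585; fixed 152; total 737.
{A, B, C, D}: C1→D 50, C2→B 30, C3→A 12, C4→D 92, C5→A 90, C6→B 48, C7→C 75, C8→D 136. Service 533; fixed 215; total 748.
{A, B, D}: service 583 + fixed 178 = 761
{C}: C1→C 375, C2→C 120, C3→C 44, C4→C 207, C5→C 198, C6→C 96, C7→C 75, C8→C 204. Service 1319; fixed 37; total 1356.
No other subset beats 737.

Open B, C and D; minimum total cost 737.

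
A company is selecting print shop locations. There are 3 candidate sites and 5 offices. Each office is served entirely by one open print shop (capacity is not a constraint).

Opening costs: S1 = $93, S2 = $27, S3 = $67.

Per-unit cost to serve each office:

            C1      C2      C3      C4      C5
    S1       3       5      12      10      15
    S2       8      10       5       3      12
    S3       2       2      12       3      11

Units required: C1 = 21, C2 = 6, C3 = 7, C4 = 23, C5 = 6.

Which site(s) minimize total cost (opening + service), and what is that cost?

Open S2 and S3; minimum total cost 318.

For any fixed open set, each office goes to its cheapest open site; total = fixed + service.
{S2, S3}: C1→S3 2·21=42, C2→S3 2·6=12, C3→S2 5·7=35, C4→S2 3·23=69, C5→S3 11·6=66. Service 224; fixed 94; total 318.
{S3}: C1→S3 2·21=42, C2→S3 2·6=12, C3→S3 12·7=84, C4→S3 3·23=69, C5→S3 11·6=66. Service 273; fixed 67; total 340.
{S1, S2}: service 269 + fixed 120 = 389
{S1, S2, S3}: service 224 + fixed 187 = 411
(All 7 nonempty subsets were checked; S2 and S3 is lowest.)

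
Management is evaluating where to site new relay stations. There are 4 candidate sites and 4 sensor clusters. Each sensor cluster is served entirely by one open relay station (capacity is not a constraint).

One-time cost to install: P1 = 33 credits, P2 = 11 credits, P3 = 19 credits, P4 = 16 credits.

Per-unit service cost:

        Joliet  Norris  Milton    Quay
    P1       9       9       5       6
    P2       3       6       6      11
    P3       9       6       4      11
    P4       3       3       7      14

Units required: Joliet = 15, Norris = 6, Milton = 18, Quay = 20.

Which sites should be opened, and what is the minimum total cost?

Open P1 and P4; minimum total cost 322.

For any fixed open set, each sensor cluster goes to its cheapest open site; total = fixed + service.
{P1, P4}: Joliet→P4 3·15=45, Norris→P4 3·6=18, Milton→P1 5·18=90, Quay→P1 6·20=120. Service 273; fixed 49; total 322.
{P1, P3, P4}: service 255 + fixed 68 = 323
{P1, P2, P4}: service 273 + fixed 60 = 333
{P1, P2, P3, P4}: service 255 + fixed 79 = 334
No other subset beats 322.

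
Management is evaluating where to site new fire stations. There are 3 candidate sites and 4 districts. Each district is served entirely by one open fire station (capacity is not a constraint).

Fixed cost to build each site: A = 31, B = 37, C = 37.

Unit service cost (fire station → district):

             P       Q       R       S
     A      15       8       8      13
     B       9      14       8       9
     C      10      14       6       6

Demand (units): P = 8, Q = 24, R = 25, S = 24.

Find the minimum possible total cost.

For any fixed open set, each district goes to its cheapest open site; total = fixed + service.
{A, C}: P→C 10·8=80, Q→A 8·24=192, R→C 6·25=150, S→C 6·24=144. Service 566; fixed 68; total 634.
{A, B, C}: service 558 + fixed 105 = 663
{C}: service 710 + fixed 37 = 747
{A}: service 824 + fixed 31 = 855
No other subset beats 634.

Minimum total cost: 634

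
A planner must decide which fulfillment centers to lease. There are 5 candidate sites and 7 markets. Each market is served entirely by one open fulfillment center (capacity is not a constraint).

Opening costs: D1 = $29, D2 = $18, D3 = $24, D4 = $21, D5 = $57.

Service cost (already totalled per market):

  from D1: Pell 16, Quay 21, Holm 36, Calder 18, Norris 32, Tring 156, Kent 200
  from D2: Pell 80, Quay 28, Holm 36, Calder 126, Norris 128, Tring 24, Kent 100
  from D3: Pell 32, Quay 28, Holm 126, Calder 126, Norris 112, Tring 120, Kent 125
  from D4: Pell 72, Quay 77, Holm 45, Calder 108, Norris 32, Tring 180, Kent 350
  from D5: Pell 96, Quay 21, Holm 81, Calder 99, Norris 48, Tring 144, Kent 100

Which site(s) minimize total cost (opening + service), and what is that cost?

Open D1 and D2; minimum total cost 294.

For any fixed open set, each market goes to its cheapest open site; total = fixed + service.
{D1, D2}: Pell→D1 16, Quay→D1 21, Holm→D1 36, Calder→D1 18, Norris→D1 32, Tring→D2 24, Kent→D2 100. Service 247; fixed 47; total 294.
{D1, D2, D4}: service 247 + fixed 68 = 315
{D1, D2, D3}: service 247 + fixed 71 = 318
{D1, D2, D3, D4, D5}: Pell→D1 16, Quay→D1 21, Holm→D1 36, Calder→D1 18, Norris→D1 32, Tring→D2 24, Kent→D2 100. Service 247; fixed 149; total 396.
No other subset beats 294.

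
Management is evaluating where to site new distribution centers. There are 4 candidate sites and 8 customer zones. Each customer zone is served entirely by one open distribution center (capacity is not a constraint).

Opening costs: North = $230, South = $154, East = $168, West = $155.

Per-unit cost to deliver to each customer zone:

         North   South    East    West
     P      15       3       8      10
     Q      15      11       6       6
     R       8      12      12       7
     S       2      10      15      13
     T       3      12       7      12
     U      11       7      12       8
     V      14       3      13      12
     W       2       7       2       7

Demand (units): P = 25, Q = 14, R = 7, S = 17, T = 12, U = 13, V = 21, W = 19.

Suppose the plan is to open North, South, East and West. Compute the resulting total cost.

Each customer zone is assigned to its cheapest site among the open ones.
{North, South, East, West}: P→South 3·25=75, Q→East 6·14=84, R→West 7·7=49, S→North 2·17=34, T→North 3·12=36, U→South 7·13=91, V→South 3·21=63, W→North 2·19=38. Service 470; fixed 707; total 1177.

Total cost: 1177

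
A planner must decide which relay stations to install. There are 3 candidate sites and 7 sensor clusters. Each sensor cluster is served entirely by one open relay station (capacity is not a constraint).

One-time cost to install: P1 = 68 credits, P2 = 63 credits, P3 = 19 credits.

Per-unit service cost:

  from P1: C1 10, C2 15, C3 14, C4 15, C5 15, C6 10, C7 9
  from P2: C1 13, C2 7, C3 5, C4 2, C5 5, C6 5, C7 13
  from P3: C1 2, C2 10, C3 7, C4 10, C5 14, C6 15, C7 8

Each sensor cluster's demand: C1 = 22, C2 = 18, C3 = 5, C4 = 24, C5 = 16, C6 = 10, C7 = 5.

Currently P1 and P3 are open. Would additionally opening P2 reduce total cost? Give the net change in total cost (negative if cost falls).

Yes — net change −387 (cost falls by 387).

Current service cost with {P1, P3}: 863.
Adding P2: each sensor cluster re-picks its cheapest; new service cost 413, saving 450.
Extra fixed cost: 63. Net change = 63 − 450 = -387.
(Totals: 950 → 563.)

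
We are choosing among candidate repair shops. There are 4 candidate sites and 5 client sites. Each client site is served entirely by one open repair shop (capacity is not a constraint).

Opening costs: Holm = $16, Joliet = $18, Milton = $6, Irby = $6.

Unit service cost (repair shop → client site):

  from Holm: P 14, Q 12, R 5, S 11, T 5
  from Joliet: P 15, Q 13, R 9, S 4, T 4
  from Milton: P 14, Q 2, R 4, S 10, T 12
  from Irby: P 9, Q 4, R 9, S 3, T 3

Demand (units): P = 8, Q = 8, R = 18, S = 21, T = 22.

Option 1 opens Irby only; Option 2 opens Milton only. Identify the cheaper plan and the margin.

Option 1 is cheaper by 279.

Option 1: {Irby}: P→Irby 9·8=72, Q→Irby 4·8=32, R→Irby 9·18=162, S→Irby 3·21=63, T→Irby 3·22=66. Service 395; fixed 6; total 401.
Option 2: {Milton}: P→Milton 14·8=112, Q→Milton 2·8=16, R→Milton 4·18=72, S→Milton 10·21=210, T→Milton 12·22=264. Service 674; fixed 6; total 680.
Difference: |401 − 680| = 279.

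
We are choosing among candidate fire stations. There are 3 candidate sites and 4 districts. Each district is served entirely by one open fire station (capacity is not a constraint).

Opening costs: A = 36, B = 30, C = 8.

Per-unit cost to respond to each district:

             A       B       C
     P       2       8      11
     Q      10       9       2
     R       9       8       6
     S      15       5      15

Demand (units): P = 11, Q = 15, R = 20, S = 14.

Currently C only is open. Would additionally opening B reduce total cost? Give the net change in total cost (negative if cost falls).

Current service cost with {C}: 481.
Adding B: each district re-picks its cheapest; new service cost 308, saving 173.
Extra fixed cost: 30. Net change = 30 − 173 = -143.
(Totals: 489 → 346.)

Yes — net change −143 (cost falls by 143).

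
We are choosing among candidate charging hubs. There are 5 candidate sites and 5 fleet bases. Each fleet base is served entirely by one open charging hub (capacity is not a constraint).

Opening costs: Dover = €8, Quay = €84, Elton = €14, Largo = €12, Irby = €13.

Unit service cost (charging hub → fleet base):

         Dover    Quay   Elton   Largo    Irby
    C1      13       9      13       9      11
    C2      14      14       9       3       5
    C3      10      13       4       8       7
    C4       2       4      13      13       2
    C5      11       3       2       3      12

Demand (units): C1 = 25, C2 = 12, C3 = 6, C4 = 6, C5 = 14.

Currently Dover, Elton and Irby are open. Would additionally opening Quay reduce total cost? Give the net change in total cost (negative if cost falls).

Current service cost with {Dover, Elton, Irby}: 399.
Adding Quay: each fleet base re-picks its cheapest; new service cost 349, saving 50.
Extra fixed cost: 84. Net change = 84 − 50 = 34.
(Totals: 434 → 468.)

No — net change +34 (cost rises by 34).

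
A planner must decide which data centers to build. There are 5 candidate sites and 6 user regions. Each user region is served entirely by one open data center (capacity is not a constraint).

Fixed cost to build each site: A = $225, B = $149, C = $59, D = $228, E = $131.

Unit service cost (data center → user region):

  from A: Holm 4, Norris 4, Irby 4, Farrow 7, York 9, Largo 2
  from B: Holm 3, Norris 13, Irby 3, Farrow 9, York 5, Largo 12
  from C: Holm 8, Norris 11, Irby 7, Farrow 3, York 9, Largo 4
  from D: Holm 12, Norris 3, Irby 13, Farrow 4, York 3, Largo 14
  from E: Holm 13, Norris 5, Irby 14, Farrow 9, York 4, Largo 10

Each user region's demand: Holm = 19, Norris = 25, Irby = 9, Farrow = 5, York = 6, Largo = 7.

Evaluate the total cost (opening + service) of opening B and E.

Each user region is assigned to its cheapest site among the open ones.
{B, E}: Holm→B 3·19=57, Norris→E 5·25=125, Irby→B 3·9=27, Farrow→B 9·5=45, York→E 4·6=24, Largo→E 10·7=70. Service 348; fixed 280; total 628.

Total cost: 628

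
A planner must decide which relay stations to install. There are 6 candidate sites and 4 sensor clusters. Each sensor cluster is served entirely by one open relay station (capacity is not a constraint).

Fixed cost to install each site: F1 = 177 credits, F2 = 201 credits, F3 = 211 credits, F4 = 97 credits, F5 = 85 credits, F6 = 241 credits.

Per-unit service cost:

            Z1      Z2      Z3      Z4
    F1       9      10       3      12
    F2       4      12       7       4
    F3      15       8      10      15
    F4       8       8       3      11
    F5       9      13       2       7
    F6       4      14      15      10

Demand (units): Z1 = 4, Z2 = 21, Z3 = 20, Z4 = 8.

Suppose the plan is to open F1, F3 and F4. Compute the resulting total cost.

Total cost: 833

Each sensor cluster is assigned to its cheapest site among the open ones.
{F1, F3, F4}: Z1→F4 8·4=32, Z2→F3 8·21=168, Z3→F1 3·20=60, Z4→F4 11·8=88. Service 348; fixed 485; total 833.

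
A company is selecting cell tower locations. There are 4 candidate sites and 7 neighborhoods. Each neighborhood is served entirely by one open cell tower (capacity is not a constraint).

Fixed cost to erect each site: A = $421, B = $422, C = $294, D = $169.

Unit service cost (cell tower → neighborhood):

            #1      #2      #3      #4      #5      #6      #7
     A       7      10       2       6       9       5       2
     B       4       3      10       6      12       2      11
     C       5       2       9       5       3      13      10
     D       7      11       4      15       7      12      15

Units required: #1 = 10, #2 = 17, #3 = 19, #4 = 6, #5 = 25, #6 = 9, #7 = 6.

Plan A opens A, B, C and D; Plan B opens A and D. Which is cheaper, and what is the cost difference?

Plan A: {A, B, C, D}: #1→B 4·10=40, #2→C 2·17=34, #3→A 2·19=38, #4→C 5·6=30, #5→C 3·25=75, #6→B 2·9=18, #7→A 2·6=12. Service 247; fixed 1306; total 1553.
Plan B: {A, D}: #1→A 7·10=70, #2→A 10·17=170, #3→A 2·19=38, #4→A 6·6=36, #5→D 7·25=175, #6→A 5·9=45, #7→A 2·6=12. Service 546; fixed 590; total 1136.
Difference: |1553 − 1136| = 417.

Plan B is cheaper by 417.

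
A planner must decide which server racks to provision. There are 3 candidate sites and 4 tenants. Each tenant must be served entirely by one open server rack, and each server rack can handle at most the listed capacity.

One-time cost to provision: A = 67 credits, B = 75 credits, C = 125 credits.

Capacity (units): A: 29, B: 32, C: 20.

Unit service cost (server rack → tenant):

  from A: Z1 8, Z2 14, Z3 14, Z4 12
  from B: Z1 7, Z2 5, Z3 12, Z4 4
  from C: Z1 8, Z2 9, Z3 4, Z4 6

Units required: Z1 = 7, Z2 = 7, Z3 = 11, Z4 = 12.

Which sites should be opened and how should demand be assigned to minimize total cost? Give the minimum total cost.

Open {B, C}: Z1→B 7·7=49, Z2→B 5·7=35, Z3→C 4·11=44, Z4→B 4·12=48.
Loads: B carries 26/32, C carries 11/20. Service 176; fixed 200; total 376.
Next best feasible plan costs 383.

Minimum total cost: 376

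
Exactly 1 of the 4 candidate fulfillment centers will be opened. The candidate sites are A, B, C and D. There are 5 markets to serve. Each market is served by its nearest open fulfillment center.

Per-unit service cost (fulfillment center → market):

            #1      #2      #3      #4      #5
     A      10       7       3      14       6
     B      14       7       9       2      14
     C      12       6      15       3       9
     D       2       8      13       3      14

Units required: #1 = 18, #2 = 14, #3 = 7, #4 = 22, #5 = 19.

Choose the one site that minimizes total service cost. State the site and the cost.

With exactly 1 open, each market uses its cheapest among the chosen.
{D}: #1→D 2·18=36, #2→D 8·14=112, #3→D 13·7=91, #4→D 3·22=66, #5→D 14·19=266. Service cost 571.
{C}: service cost 642
{A}: service cost 721
Among all 4 size-1 choices, {D} is lowest.

Choose D only; total service cost 571.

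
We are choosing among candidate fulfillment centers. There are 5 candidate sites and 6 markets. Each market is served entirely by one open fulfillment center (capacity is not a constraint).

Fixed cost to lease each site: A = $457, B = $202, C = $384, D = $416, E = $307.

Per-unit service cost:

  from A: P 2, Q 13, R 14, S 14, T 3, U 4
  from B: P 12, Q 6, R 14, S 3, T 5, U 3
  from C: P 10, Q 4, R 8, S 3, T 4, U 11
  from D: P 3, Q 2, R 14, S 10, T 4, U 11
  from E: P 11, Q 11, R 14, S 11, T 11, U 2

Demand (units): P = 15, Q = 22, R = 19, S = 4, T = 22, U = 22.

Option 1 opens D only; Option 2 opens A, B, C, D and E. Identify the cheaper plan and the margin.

Option 1: {D}: P→D 3·15=45, Q→D 2·22=44, R→D 14·19=266, S→D 10·4=40, T→D 4·22=88, U→D 11·22=242. Service 725; fixed 416; total 1141.
Option 2: {A, B, C, D, E}: P→A 2·15=30, Q→D 2·22=44, R→C 8·19=152, S→B 3·4=12, T→A 3·22=66, U→E 2·22=44. Service 348; fixed 1766; total 2114.
Difference: |1141 − 2114| = 973.

Option 1 is cheaper by 973.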